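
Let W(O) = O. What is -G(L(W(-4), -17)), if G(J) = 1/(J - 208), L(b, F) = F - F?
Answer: 1/208 ≈ 0.0048077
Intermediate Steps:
L(b, F) = 0
G(J) = 1/(-208 + J)
-G(L(W(-4), -17)) = -1/(-208 + 0) = -1/(-208) = -1*(-1/208) = 1/208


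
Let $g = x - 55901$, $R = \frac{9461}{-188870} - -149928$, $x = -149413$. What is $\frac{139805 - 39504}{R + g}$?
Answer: $- \frac{18943849870}{10460763281} \approx -1.8109$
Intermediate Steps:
$R = \frac{28316891899}{188870}$ ($R = 9461 \left(- \frac{1}{188870}\right) + 149928 = - \frac{9461}{188870} + 149928 = \frac{28316891899}{188870} \approx 1.4993 \cdot 10^{5}$)
$g = -205314$ ($g = -149413 - 55901 = -205314$)
$\frac{139805 - 39504}{R + g} = \frac{139805 - 39504}{\frac{28316891899}{188870} - 205314} = \frac{100301}{- \frac{10460763281}{188870}} = 100301 \left(- \frac{188870}{10460763281}\right) = - \frac{18943849870}{10460763281}$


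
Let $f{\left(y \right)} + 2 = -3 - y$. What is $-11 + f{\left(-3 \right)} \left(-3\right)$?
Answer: $-5$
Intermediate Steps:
$f{\left(y \right)} = -5 - y$ ($f{\left(y \right)} = -2 - \left(3 + y\right) = -5 - y$)
$-11 + f{\left(-3 \right)} \left(-3\right) = -11 + \left(-5 - -3\right) \left(-3\right) = -11 + \left(-5 + 3\right) \left(-3\right) = -11 - -6 = -11 + 6 = -5$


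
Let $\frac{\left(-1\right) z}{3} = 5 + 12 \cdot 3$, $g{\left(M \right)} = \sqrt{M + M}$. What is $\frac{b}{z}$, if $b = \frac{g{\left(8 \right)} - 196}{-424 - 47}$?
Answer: $- \frac{64}{19311} \approx -0.0033142$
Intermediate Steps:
$g{\left(M \right)} = \sqrt{2} \sqrt{M}$ ($g{\left(M \right)} = \sqrt{2 M} = \sqrt{2} \sqrt{M}$)
$z = -123$ ($z = - 3 \left(5 + 12 \cdot 3\right) = - 3 \left(5 + 36\right) = \left(-3\right) 41 = -123$)
$b = \frac{64}{157}$ ($b = \frac{\sqrt{2} \sqrt{8} - 196}{-424 - 47} = \frac{\sqrt{2} \cdot 2 \sqrt{2} - 196}{-471} = \left(4 - 196\right) \left(- \frac{1}{471}\right) = \left(-192\right) \left(- \frac{1}{471}\right) = \frac{64}{157} \approx 0.40764$)
$\frac{b}{z} = \frac{64}{157 \left(-123\right)} = \frac{64}{157} \left(- \frac{1}{123}\right) = - \frac{64}{19311}$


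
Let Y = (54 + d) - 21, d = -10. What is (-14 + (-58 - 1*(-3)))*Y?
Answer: -1587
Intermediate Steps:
Y = 23 (Y = (54 - 10) - 21 = 44 - 21 = 23)
(-14 + (-58 - 1*(-3)))*Y = (-14 + (-58 - 1*(-3)))*23 = (-14 + (-58 + 3))*23 = (-14 - 55)*23 = -69*23 = -1587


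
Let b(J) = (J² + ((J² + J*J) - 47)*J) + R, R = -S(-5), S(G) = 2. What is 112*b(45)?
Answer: 20401696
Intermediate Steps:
R = -2 (R = -1*2 = -2)
b(J) = -2 + J² + J*(-47 + 2*J²) (b(J) = (J² + ((J² + J*J) - 47)*J) - 2 = (J² + ((J² + J²) - 47)*J) - 2 = (J² + (2*J² - 47)*J) - 2 = (J² + (-47 + 2*J²)*J) - 2 = (J² + J*(-47 + 2*J²)) - 2 = -2 + J² + J*(-47 + 2*J²))
112*b(45) = 112*(-2 + 45² - 47*45 + 2*45³) = 112*(-2 + 2025 - 2115 + 2*91125) = 112*(-2 + 2025 - 2115 + 182250) = 112*182158 = 20401696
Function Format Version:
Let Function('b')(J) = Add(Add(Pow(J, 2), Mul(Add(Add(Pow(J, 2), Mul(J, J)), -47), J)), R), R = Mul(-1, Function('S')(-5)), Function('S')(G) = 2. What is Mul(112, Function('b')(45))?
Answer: 20401696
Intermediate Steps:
R = -2 (R = Mul(-1, 2) = -2)
Function('b')(J) = Add(-2, Pow(J, 2), Mul(J, Add(-47, Mul(2, Pow(J, 2))))) (Function('b')(J) = Add(Add(Pow(J, 2), Mul(Add(Add(Pow(J, 2), Mul(J, J)), -47), J)), -2) = Add(Add(Pow(J, 2), Mul(Add(Add(Pow(J, 2), Pow(J, 2)), -47), J)), -2) = Add(Add(Pow(J, 2), Mul(Add(Mul(2, Pow(J, 2)), -47), J)), -2) = Add(Add(Pow(J, 2), Mul(Add(-47, Mul(2, Pow(J, 2))), J)), -2) = Add(Add(Pow(J, 2), Mul(J, Add(-47, Mul(2, Pow(J, 2))))), -2) = Add(-2, Pow(J, 2), Mul(J, Add(-47, Mul(2, Pow(J, 2))))))
Mul(112, Function('b')(45)) = Mul(112, Add(-2, Pow(45, 2), Mul(-47, 45), Mul(2, Pow(45, 3)))) = Mul(112, Add(-2, 2025, -2115, Mul(2, 91125))) = Mul(112, Add(-2, 2025, -2115, 182250)) = Mul(112, 182158) = 20401696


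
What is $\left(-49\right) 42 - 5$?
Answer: $-2063$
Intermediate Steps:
$\left(-49\right) 42 - 5 = -2058 - 5 = -2063$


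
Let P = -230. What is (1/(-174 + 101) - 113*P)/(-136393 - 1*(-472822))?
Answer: 632423/8186439 ≈ 0.077253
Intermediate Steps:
(1/(-174 + 101) - 113*P)/(-136393 - 1*(-472822)) = (1/(-174 + 101) - 113*(-230))/(-136393 - 1*(-472822)) = (1/(-73) + 25990)/(-136393 + 472822) = (-1/73 + 25990)/336429 = (1897269/73)*(1/336429) = 632423/8186439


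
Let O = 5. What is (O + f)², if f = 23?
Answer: 784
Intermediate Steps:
(O + f)² = (5 + 23)² = 28² = 784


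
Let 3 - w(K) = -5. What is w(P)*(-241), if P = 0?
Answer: -1928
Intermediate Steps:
w(K) = 8 (w(K) = 3 - 1*(-5) = 3 + 5 = 8)
w(P)*(-241) = 8*(-241) = -1928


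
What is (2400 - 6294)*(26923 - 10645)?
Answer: -63386532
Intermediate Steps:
(2400 - 6294)*(26923 - 10645) = -3894*16278 = -63386532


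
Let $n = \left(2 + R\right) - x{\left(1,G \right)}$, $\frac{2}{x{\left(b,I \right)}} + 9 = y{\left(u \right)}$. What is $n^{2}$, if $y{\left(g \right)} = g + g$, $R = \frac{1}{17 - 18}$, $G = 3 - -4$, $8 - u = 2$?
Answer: $\frac{1}{9} \approx 0.11111$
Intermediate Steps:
$u = 6$ ($u = 8 - 2 = 6$)
$G = 7$ ($G = 3 + 4 = 7$)
$R = -1$ ($R = \frac{1}{-1} = -1$)
$y{\left(g \right)} = 2 g$
$x{\left(b,I \right)} = \frac{2}{3}$ ($x{\left(b,I \right)} = \frac{2}{-9 + 2 \cdot 6} = \frac{2}{-9 + 12} = \frac{2}{3}$)
$n = \frac{1}{3}$ ($n = \left(2 - 1\right) - \frac{2}{3} = 1 - \frac{2}{3} = \frac{1}{3} \approx 0.33333$)
$n^{2} = \left(\frac{1}{3}\right)^{2} = \frac{1}{9}$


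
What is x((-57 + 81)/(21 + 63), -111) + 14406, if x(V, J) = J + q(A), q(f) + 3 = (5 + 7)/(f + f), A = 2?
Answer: 14295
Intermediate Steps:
q(f) = -3 + 6/f (q(f) = -3 + (5 + 7)/(f + f) = -3 + 12/((2*f)) = -3 + 12*(1/(2*f)) = -3 + 6/f)
x(V, J) = J (x(V, J) = J + (-3 + 6/2) = J + (-3 + 6*(½)) = J + (-3 + 3) = J + 0 = J)
x((-57 + 81)/(21 + 63), -111) + 14406 = -111 + 14406 = 14295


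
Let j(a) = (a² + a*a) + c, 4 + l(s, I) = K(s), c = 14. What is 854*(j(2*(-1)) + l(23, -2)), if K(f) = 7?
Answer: 21350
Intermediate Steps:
l(s, I) = 3 (l(s, I) = -4 + 7 = 3)
j(a) = 14 + 2*a² (j(a) = (a² + a*a) + 14 = (a² + a²) + 14 = 2*a² + 14 = 14 + 2*a²)
854*(j(2*(-1)) + l(23, -2)) = 854*((14 + 2*(2*(-1))²) + 3) = 854*((14 + 2*(-2)²) + 3) = 854*((14 + 2*4) + 3) = 854*((14 + 8) + 3) = 854*(22 + 3) = 854*25 = 21350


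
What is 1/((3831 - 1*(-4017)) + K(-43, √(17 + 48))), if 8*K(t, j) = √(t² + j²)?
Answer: 83712/656971457 - 4*√1914/1970914371 ≈ 0.00012733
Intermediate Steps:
K(t, j) = √(j² + t²)/8 (K(t, j) = √(t² + j²)/8 = √(j² + t²)/8)
1/((3831 - 1*(-4017)) + K(-43, √(17 + 48))) = 1/((3831 - 1*(-4017)) + √((√(17 + 48))² + (-43)²)/8) = 1/((3831 + 4017) + √((√65)² + 1849)/8) = 1/(7848 + √(65 + 1849)/8) = 1/(7848 + √1914/8)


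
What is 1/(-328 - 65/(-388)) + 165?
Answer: 20987447/127199 ≈ 165.00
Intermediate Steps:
1/(-328 - 65/(-388)) + 165 = 1/(-328 - 65*(-1/388)) + 165 = 1/(-328 + 65/388) + 165 = 1/(-127199/388) + 165 = -388/127199 + 165 = 20987447/127199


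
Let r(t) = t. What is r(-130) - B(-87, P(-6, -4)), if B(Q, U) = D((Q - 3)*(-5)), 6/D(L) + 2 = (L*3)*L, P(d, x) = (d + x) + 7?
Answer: -39487373/303749 ≈ -130.00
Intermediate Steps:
P(d, x) = 7 + d + x
D(L) = 6/(-2 + 3*L**2) (D(L) = 6/(-2 + (L*3)*L) = 6/(-2 + (3*L)*L) = 6/(-2 + 3*L**2))
B(Q, U) = 6/(-2 + 3*(15 - 5*Q)**2) (B(Q, U) = 6/(-2 + 3*((Q - 3)*(-5))**2) = 6/(-2 + 3*((-3 + Q)*(-5))**2) = 6/(-2 + 3*(15 - 5*Q)**2))
r(-130) - B(-87, P(-6, -4)) = -130 - 6/(-2 + 75*(-3 - 87)**2) = -130 - 6/(-2 + 75*(-90)**2) = -130 - 6/(-2 + 75*8100) = -130 - 6/(-2 + 607500) = -130 - 6/607498 = -130 - 1*3/303749 = -130 - 3/303749 = -39487373/303749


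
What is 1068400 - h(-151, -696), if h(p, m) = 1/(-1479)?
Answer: 1580163601/1479 ≈ 1.0684e+6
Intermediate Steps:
h(p, m) = -1/1479
1068400 - h(-151, -696) = 1068400 - 1*(-1/1479) = 1068400 + 1/1479 = 1580163601/1479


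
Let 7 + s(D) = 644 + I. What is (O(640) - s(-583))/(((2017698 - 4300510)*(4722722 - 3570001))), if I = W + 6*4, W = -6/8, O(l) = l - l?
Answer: 139/553988490832 ≈ 2.5091e-10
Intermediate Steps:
O(l) = 0
W = -¾ (W = -6*⅛ = -¾ ≈ -0.75000)
I = 93/4 (I = -¾ + 6*4 = -¾ + 24 = 93/4 ≈ 23.250)
s(D) = 2641/4 (s(D) = -7 + (644 + 93/4) = -7 + 2669/4 = 2641/4)
(O(640) - s(-583))/(((2017698 - 4300510)*(4722722 - 3570001))) = (0 - 1*2641/4)/(((2017698 - 4300510)*(4722722 - 3570001))) = (0 - 2641/4)/((-2282812*1152721)) = -2641/4/(-2631445331452) = -2641/4*(-1/2631445331452) = 139/553988490832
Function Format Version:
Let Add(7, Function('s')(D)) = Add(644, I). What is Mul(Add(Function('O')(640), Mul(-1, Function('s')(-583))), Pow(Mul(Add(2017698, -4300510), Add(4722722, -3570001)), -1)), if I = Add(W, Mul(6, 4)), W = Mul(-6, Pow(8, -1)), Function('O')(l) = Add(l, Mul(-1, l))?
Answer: Rational(139, 553988490832) ≈ 2.5091e-10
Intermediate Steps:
Function('O')(l) = 0
W = Rational(-3, 4) (W = Mul(-6, Rational(1, 8)) = Rational(-3, 4) ≈ -0.75000)
I = Rational(93, 4) (I = Add(Rational(-3, 4), Mul(6, 4)) = Add(Rational(-3, 4), 24) = Rational(93, 4) ≈ 23.250)
Function('s')(D) = Rational(2641, 4) (Function('s')(D) = Add(-7, Add(644, Rational(93, 4))) = Add(-7, Rational(2669, 4)) = Rational(2641, 4))
Mul(Add(Function('O')(640), Mul(-1, Function('s')(-583))), Pow(Mul(Add(2017698, -4300510), Add(4722722, -3570001)), -1)) = Mul(Add(0, Mul(-1, Rational(2641, 4))), Pow(Mul(Add(2017698, -4300510), Add(4722722, -3570001)), -1)) = Mul(Add(0, Rational(-2641, 4)), Pow(Mul(-2282812, 1152721), -1)) = Mul(Rational(-2641, 4), Pow(-2631445331452, -1)) = Mul(Rational(-2641, 4), Rational(-1, 2631445331452)) = Rational(139, 553988490832)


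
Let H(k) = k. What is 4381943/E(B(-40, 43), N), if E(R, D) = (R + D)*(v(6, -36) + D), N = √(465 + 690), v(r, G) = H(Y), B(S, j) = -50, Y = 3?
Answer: -293590181/102758 - 205951321*√1155/1541370 ≈ -7398.1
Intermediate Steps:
v(r, G) = 3
N = √1155 ≈ 33.985
E(R, D) = (3 + D)*(D + R) (E(R, D) = (R + D)*(3 + D) = (D + R)*(3 + D) = (3 + D)*(D + R))
4381943/E(B(-40, 43), N) = 4381943/((√1155)² + 3*√1155 + 3*(-50) + √1155*(-50)) = 4381943/(1155 + 3*√1155 - 150 - 50*√1155) = 4381943/(1005 - 47*√1155)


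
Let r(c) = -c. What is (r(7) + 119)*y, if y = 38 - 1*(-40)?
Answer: 8736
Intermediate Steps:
y = 78 (y = 38 + 40 = 78)
(r(7) + 119)*y = (-1*7 + 119)*78 = (-7 + 119)*78 = 112*78 = 8736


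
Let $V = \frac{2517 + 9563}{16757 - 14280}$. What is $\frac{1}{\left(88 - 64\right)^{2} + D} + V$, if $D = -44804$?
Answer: $\frac{534271763}{109552756} \approx 4.8768$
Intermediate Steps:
$V = \frac{12080}{2477} \approx 4.8769$
$\frac{1}{\left(88 - 64\right)^{2} + D} + V = \frac{1}{\left(88 - 64\right)^{2} - 44804} + \frac{12080}{2477} = \frac{1}{24^{2} - 44804} + \frac{12080}{2477} = \frac{1}{576 - 44804} + \frac{12080}{2477} = \frac{1}{-44228} + \frac{12080}{2477} = - \frac{1}{44228} + \frac{12080}{2477} = \frac{534271763}{109552756}$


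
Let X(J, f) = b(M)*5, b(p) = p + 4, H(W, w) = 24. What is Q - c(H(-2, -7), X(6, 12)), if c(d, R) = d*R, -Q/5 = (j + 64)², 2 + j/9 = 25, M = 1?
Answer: -367805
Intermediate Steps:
b(p) = 4 + p
j = 207 (j = -18 + 9*25 = -18 + 225 = 207)
X(J, f) = 25 (X(J, f) = (4 + 1)*5 = 5*5 = 25)
Q = -367205 (Q = -5*(207 + 64)² = -5*271² = -5*73441 = -367205)
c(d, R) = R*d
Q - c(H(-2, -7), X(6, 12)) = -367205 - 25*24 = -367205 - 1*600 = -367205 - 600 = -367805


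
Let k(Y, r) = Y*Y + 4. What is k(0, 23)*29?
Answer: 116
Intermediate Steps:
k(Y, r) = 4 + Y² (k(Y, r) = Y² + 4 = 4 + Y²)
k(0, 23)*29 = (4 + 0²)*29 = (4 + 0)*29 = 4*29 = 116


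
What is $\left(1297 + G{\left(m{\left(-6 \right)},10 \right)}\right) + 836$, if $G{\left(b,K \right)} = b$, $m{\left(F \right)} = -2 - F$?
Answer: $2137$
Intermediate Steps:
$\left(1297 + G{\left(m{\left(-6 \right)},10 \right)}\right) + 836 = \left(1297 - -4\right) + 836 = \left(1297 + \left(-2 + 6\right)\right) + 836 = \left(1297 + 4\right) + 836 = 1301 + 836 = 2137$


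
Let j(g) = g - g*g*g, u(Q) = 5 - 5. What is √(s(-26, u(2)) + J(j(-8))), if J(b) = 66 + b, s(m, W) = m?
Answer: 4*√34 ≈ 23.324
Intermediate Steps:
u(Q) = 0
j(g) = g - g³ (j(g) = g - g²*g = g - g³)
√(s(-26, u(2)) + J(j(-8))) = √(-26 + (66 + (-8 - 1*(-8)³))) = √(-26 + (66 + (-8 - 1*(-512)))) = √(-26 + (66 + (-8 + 512))) = √(-26 + (66 + 504)) = √(-26 + 570) = √544 = 4*√34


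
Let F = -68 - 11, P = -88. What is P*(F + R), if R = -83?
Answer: 14256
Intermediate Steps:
F = -79
P*(F + R) = -88*(-79 - 83) = -88*(-162) = 14256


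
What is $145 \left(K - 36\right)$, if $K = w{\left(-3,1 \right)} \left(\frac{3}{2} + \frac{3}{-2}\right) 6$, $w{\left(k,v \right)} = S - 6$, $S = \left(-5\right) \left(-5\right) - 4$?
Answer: $-5220$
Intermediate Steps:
$S = 21$ ($S = 25 - 4 = 21$)
$w{\left(k,v \right)} = 15$ ($w{\left(k,v \right)} = 21 - 6 = 15$)
$K = 0$ ($K = 15 \left(\frac{3}{2} + \frac{3}{-2}\right) 6 = 15 \left(3 \cdot \frac{1}{2} + 3 \left(- \frac{1}{2}\right)\right) 6 = 15 \left(\frac{3}{2} - \frac{3}{2}\right) 6 = 15 \cdot 0 \cdot 6 = 0 \cdot 6 = 0$)
$145 \left(K - 36\right) = 145 \left(0 - 36\right) = 145 \left(-36\right) = -5220$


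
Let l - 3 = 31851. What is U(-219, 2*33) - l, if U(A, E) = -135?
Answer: -31989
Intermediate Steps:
l = 31854 (l = 3 + 31851 = 31854)
U(-219, 2*33) - l = -135 - 1*31854 = -135 - 31854 = -31989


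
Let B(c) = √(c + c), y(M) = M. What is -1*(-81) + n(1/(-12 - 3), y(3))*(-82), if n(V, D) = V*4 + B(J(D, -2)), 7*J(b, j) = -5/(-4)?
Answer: 1543/15 - 41*√70/7 ≈ 53.862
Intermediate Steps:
J(b, j) = 5/28 (J(b, j) = (-5/(-4))/7 = (-5*(-¼))/7 = (⅐)*(5/4) = 5/28)
B(c) = √2*√c (B(c) = √(2*c) = √2*√c)
n(V, D) = 4*V + √70/14 (n(V, D) = V*4 + √2*√(5/28) = 4*V + √2*(√35/14) = 4*V + √70/14)
-1*(-81) + n(1/(-12 - 3), y(3))*(-82) = -1*(-81) + (4/(-12 - 3) + √70/14)*(-82) = 81 + (4/(-15) + √70/14)*(-82) = 81 + (4*(-1/15) + √70/14)*(-82) = 81 + (-4/15 + √70/14)*(-82) = 81 + (328/15 - 41*√70/7) = 1543/15 - 41*√70/7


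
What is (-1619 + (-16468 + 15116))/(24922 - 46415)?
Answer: 2971/21493 ≈ 0.13823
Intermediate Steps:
(-1619 + (-16468 + 15116))/(24922 - 46415) = (-1619 - 1352)/(-21493) = -2971*(-1/21493) = 2971/21493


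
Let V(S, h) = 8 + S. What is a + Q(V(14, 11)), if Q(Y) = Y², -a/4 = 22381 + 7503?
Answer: -119052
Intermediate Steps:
a = -119536 (a = -4*(22381 + 7503) = -4*29884 = -119536)
a + Q(V(14, 11)) = -119536 + (8 + 14)² = -119536 + 22² = -119536 + 484 = -119052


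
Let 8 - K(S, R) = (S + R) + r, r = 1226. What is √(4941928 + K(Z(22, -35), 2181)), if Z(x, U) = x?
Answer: 3*√548723 ≈ 2222.3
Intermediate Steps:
K(S, R) = -1218 - R - S (K(S, R) = 8 - ((S + R) + 1226) = 8 - ((R + S) + 1226) = 8 - (1226 + R + S) = 8 + (-1226 - R - S) = -1218 - R - S)
√(4941928 + K(Z(22, -35), 2181)) = √(4941928 + (-1218 - 1*2181 - 1*22)) = √(4941928 + (-1218 - 2181 - 22)) = √(4941928 - 3421) = √4938507 = 3*√548723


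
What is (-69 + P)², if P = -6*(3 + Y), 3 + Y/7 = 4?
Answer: 16641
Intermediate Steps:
Y = 7 (Y = -21 + 7*4 = -21 + 28 = 7)
P = -60 (P = -6*(3 + 7) = -6*10 = -60)
(-69 + P)² = (-69 - 60)² = (-129)² = 16641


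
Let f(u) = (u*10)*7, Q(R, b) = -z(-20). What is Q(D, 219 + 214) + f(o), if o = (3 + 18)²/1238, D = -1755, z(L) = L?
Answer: 27815/619 ≈ 44.935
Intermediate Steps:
Q(R, b) = 20 (Q(R, b) = -1*(-20) = 20)
o = 441/1238 (o = 21²*(1/1238) = 441*(1/1238) = 441/1238 ≈ 0.35622)
f(u) = 70*u (f(u) = (10*u)*7 = 70*u)
Q(D, 219 + 214) + f(o) = 20 + 70*(441/1238) = 20 + 15435/619 = 27815/619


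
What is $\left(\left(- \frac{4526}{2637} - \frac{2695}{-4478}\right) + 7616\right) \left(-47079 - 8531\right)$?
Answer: $- \frac{2500233070174715}{5904243} \approx -4.2346 \cdot 10^{8}$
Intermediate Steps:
$\left(\left(- \frac{4526}{2637} - \frac{2695}{-4478}\right) + 7616\right) \left(-47079 - 8531\right) = \left(\left(\left(-4526\right) \frac{1}{2637} - - \frac{2695}{4478}\right) + 7616\right) \left(-55610\right) = \left(\left(- \frac{4526}{2637} + \frac{2695}{4478}\right) + 7616\right) \left(-55610\right) = \left(- \frac{13160713}{11808486} + 7616\right) \left(-55610\right) = \frac{89920268663}{11808486} \left(-55610\right) = - \frac{2500233070174715}{5904243}$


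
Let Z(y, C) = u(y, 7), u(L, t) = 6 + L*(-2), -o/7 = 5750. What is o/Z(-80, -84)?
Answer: -20125/83 ≈ -242.47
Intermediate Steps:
o = -40250 (o = -7*5750 = -40250)
u(L, t) = 6 - 2*L
Z(y, C) = 6 - 2*y
o/Z(-80, -84) = -40250/(6 - 2*(-80)) = -40250/(6 + 160) = -40250/166 = -40250*1/166 = -20125/83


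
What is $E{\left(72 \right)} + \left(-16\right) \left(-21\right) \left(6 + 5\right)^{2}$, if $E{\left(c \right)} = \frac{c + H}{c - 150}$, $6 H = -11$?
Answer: $\frac{19026587}{468} \approx 40655.0$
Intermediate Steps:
$H = - \frac{11}{6}$ ($H = \frac{1}{6} \left(-11\right) = - \frac{11}{6} \approx -1.8333$)
$E{\left(c \right)} = \frac{- \frac{11}{6} + c}{-150 + c}$ ($E{\left(c \right)} = \frac{c - \frac{11}{6}}{c - 150} = \frac{- \frac{11}{6} + c}{-150 + c}$)
$E{\left(72 \right)} + \left(-16\right) \left(-21\right) \left(6 + 5\right)^{2} = \frac{- \frac{11}{6} + 72}{-150 + 72} + \left(-16\right) \left(-21\right) \left(6 + 5\right)^{2} = \frac{1}{-78} \cdot \frac{421}{6} + 336 \cdot 11^{2} = \left(- \frac{1}{78}\right) \frac{421}{6} + 336 \cdot 121 = - \frac{421}{468} + 40656 = \frac{19026587}{468}$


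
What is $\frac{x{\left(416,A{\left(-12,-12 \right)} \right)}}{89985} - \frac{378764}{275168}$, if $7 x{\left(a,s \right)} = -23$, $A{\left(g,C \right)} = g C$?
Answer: $- \frac{59646969661}{43331736840} \approx -1.3765$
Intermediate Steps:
$A{\left(g,C \right)} = C g$
$x{\left(a,s \right)} = - \frac{23}{7}$ ($x{\left(a,s \right)} = \frac{1}{7} \left(-23\right) = - \frac{23}{7}$)
$\frac{x{\left(416,A{\left(-12,-12 \right)} \right)}}{89985} - \frac{378764}{275168} = - \frac{23}{7 \cdot 89985} - \frac{378764}{275168} = \left(- \frac{23}{7}\right) \frac{1}{89985} - \frac{94691}{68792} = - \frac{23}{629895} - \frac{94691}{68792} = - \frac{59646969661}{43331736840}$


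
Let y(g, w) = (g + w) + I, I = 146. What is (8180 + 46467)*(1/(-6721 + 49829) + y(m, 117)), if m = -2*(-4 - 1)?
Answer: 643112399795/43108 ≈ 1.4919e+7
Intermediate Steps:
m = 10 (m = -2*(-5) = 10)
y(g, w) = 146 + g + w (y(g, w) = (g + w) + 146 = 146 + g + w)
(8180 + 46467)*(1/(-6721 + 49829) + y(m, 117)) = (8180 + 46467)*(1/(-6721 + 49829) + (146 + 10 + 117)) = 54647*(1/43108 + 273) = 54647*(11768485/43108) = 643112399795/43108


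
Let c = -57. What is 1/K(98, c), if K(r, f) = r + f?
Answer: 1/41 ≈ 0.024390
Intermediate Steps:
K(r, f) = f + r
1/K(98, c) = 1/(-57 + 98) = 1/41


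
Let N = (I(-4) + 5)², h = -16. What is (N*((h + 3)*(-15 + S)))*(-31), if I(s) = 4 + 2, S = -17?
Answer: -1560416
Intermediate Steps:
I(s) = 6
N = 121 (N = (6 + 5)² = 11² = 121)
(N*((h + 3)*(-15 + S)))*(-31) = (121*((-16 + 3)*(-15 - 17)))*(-31) = (121*(-13*(-32)))*(-31) = (121*416)*(-31) = 50336*(-31) = -1560416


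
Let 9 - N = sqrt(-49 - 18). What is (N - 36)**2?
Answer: (27 + I*sqrt(67))**2 ≈ 662.0 + 442.01*I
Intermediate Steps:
N = 9 - I*sqrt(67) (N = 9 - sqrt(-49 - 18) = 9 - sqrt(-67) = 9 - I*sqrt(67) ≈ 9.0 - 8.1853*I)
(N - 36)**2 = ((9 - I*sqrt(67)) - 36)**2 = (-27 - I*sqrt(67))**2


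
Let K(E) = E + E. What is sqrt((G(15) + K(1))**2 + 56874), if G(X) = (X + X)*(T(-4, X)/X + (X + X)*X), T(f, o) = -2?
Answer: sqrt(182252878) ≈ 13500.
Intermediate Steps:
K(E) = 2*E
G(X) = 2*X*(-2/X + 2*X**2) (G(X) = (X + X)*(-2/X + (X + X)*X) = (2*X)*(-2/X + (2*X)*X) = (2*X)*(-2/X + 2*X**2) = 2*X*(-2/X + 2*X**2))
sqrt((G(15) + K(1))**2 + 56874) = sqrt(((-4 + 4*15**3) + 2*1)**2 + 56874) = sqrt(((-4 + 4*3375) + 2)**2 + 56874) = sqrt(((-4 + 13500) + 2)**2 + 56874) = sqrt((13496 + 2)**2 + 56874) = sqrt(13498**2 + 56874) = sqrt(182196004 + 56874) = sqrt(182252878)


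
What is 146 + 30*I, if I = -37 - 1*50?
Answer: -2464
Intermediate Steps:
I = -87 (I = -37 - 50 = -87)
146 + 30*I = 146 + 30*(-87) = 146 - 2610 = -2464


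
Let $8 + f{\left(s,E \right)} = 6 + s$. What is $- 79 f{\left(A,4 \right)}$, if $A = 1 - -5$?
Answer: $-316$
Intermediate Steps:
$A = 6$ ($A = 1 + 5 = 6$)
$f{\left(s,E \right)} = -2 + s$ ($f{\left(s,E \right)} = -8 + \left(6 + s\right) = -2 + s$)
$- 79 f{\left(A,4 \right)} = - 79 \left(-2 + 6\right) = \left(-79\right) 4 = -316$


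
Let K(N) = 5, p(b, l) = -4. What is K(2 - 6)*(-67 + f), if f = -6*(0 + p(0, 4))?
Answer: -215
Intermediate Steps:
f = 24 (f = -6*(0 - 4) = -6*(-4) = 24)
K(2 - 6)*(-67 + f) = 5*(-67 + 24) = 5*(-43) = -215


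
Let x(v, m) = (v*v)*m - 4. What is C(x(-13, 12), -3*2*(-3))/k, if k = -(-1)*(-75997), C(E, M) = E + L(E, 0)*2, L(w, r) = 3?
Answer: -2030/75997 ≈ -0.026712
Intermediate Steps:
x(v, m) = -4 + m*v**2 (x(v, m) = v**2*m - 4 = m*v**2 - 4 = -4 + m*v**2)
C(E, M) = 6 + E (C(E, M) = E + 3*2 = E + 6 = 6 + E)
k = -75997 (k = -1*75997 = -75997)
C(x(-13, 12), -3*2*(-3))/k = (6 + (-4 + 12*(-13)**2))/(-75997) = (6 + (-4 + 12*169))*(-1/75997) = (6 + (-4 + 2028))*(-1/75997) = (6 + 2024)*(-1/75997) = 2030*(-1/75997) = -2030/75997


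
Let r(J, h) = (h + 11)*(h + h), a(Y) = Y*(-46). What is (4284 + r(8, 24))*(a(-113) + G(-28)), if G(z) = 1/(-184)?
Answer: 1426038621/46 ≈ 3.1001e+7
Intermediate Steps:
a(Y) = -46*Y
G(z) = -1/184
r(J, h) = 2*h*(11 + h) (r(J, h) = (11 + h)*(2*h) = 2*h*(11 + h))
(4284 + r(8, 24))*(a(-113) + G(-28)) = (4284 + 2*24*(11 + 24))*(-46*(-113) - 1/184) = (4284 + 2*24*35)*(5198 - 1/184) = (4284 + 1680)*(956431/184) = 5964*(956431/184) = 1426038621/46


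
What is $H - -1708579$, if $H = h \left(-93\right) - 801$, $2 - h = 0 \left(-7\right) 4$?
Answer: $1707592$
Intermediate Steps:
$h = 2$ ($h = 2 - 0 \left(-7\right) 4 = 2 - 0 \cdot 4 = 2 - 0 = 2 + 0 = 2$)
$H = -987$ ($H = 2 \left(-93\right) - 801 = -186 - 801 = -987$)
$H - -1708579 = -987 - -1708579 = -987 + 1708579 = 1707592$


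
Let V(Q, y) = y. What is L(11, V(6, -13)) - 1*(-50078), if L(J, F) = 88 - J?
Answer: 50155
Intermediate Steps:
L(11, V(6, -13)) - 1*(-50078) = (88 - 1*11) - 1*(-50078) = (88 - 11) + 50078 = 77 + 50078 = 50155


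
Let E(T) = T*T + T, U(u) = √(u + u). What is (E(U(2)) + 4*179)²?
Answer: 521284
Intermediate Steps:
U(u) = √2*√u (U(u) = √(2*u) = √2*√u)
E(T) = T + T² (E(T) = T² + T = T + T²)
(E(U(2)) + 4*179)² = ((√2*√2)*(1 + √2*√2) + 4*179)² = (2*(1 + 2) + 716)² = (2*3 + 716)² = (6 + 716)² = 722² = 521284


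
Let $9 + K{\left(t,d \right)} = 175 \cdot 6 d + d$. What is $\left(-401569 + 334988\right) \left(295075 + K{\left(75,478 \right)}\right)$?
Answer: $-53094618964$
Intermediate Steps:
$K{\left(t,d \right)} = -9 + 1051 d$ ($K{\left(t,d \right)} = -9 + \left(175 \cdot 6 d + d\right) = -9 + \left(1050 d + d\right) = -9 + 1051 d$)
$\left(-401569 + 334988\right) \left(295075 + K{\left(75,478 \right)}\right) = \left(-401569 + 334988\right) \left(295075 + \left(-9 + 1051 \cdot 478\right)\right) = - 66581 \left(295075 + \left(-9 + 502378\right)\right) = - 66581 \left(295075 + 502369\right) = \left(-66581\right) 797444 = -53094618964$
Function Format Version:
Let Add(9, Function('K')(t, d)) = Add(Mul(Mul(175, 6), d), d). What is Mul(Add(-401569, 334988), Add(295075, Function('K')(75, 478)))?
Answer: -53094618964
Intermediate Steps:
Function('K')(t, d) = Add(-9, Mul(1051, d)) (Function('K')(t, d) = Add(-9, Add(Mul(Mul(175, 6), d), d)) = Add(-9, Add(Mul(1050, d), d)) = Add(-9, Mul(1051, d)))
Mul(Add(-401569, 334988), Add(295075, Function('K')(75, 478))) = Mul(Add(-401569, 334988), Add(295075, Add(-9, Mul(1051, 478)))) = Mul(-66581, Add(295075, Add(-9, 502378))) = Mul(-66581, Add(295075, 502369)) = Mul(-66581, 797444) = -53094618964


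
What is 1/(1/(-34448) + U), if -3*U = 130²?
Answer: -103344/582171203 ≈ -0.00017751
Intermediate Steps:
U = -16900/3 (U = -⅓*130² = -⅓*16900 = -16900/3 ≈ -5633.3)
1/(1/(-34448) + U) = 1/(1/(-34448) - 16900/3) = 1/(-1/34448 - 16900/3) = 1/(-582171203/103344) = -103344/582171203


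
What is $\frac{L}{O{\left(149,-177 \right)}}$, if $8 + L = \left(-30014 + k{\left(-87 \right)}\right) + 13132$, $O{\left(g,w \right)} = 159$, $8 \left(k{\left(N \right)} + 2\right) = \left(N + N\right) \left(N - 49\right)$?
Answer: $- \frac{13934}{159} \approx -87.635$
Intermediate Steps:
$k{\left(N \right)} = -2 + \frac{N \left(-49 + N\right)}{4}$ ($k{\left(N \right)} = -2 + \frac{\left(N + N\right) \left(N - 49\right)}{8} = -2 + \frac{2 N \left(-49 + N\right)}{8} = -2 + \frac{N \left(-49 + N\right)}{4}$)
$L = -13934$ ($L = -8 + \left(\left(-30014 - \left(- \frac{4255}{4} - \frac{7569}{4}\right)\right) + 13132\right) = -8 + \left(\left(-30014 + \left(-2 + \frac{4263}{4} + \frac{1}{4} \cdot 7569\right)\right) + 13132\right) = -8 + \left(\left(-30014 + \left(-2 + \frac{4263}{4} + \frac{7569}{4}\right)\right) + 13132\right) = -8 + \left(\left(-30014 + 2956\right) + 13132\right) = -8 + \left(-27058 + 13132\right) = -8 - 13926 = -13934$)
$\frac{L}{O{\left(149,-177 \right)}} = - \frac{13934}{159}$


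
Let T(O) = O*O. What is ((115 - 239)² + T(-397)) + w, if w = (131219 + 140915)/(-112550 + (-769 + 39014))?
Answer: 12853378291/74305 ≈ 1.7298e+5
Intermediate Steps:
T(O) = O²
w = -272134/74305 (w = 272134/(-112550 + 38245) = 272134/(-74305) = 272134*(-1/74305) = -272134/74305 ≈ -3.6624)
((115 - 239)² + T(-397)) + w = ((115 - 239)² + (-397)²) - 272134/74305 = ((-124)² + 157609) - 272134/74305 = (15376 + 157609) - 272134/74305 = 172985 - 272134/74305 = 12853378291/74305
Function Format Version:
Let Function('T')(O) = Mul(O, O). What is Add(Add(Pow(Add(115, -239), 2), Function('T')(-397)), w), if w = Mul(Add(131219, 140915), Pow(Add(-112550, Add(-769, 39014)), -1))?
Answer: Rational(12853378291, 74305) ≈ 1.7298e+5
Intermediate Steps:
Function('T')(O) = Pow(O, 2)
w = Rational(-272134, 74305) (w = Mul(272134, Pow(Add(-112550, 38245), -1)) = Mul(272134, Pow(-74305, -1)) = Mul(272134, Rational(-1, 74305)) = Rational(-272134, 74305) ≈ -3.6624)
Add(Add(Pow(Add(115, -239), 2), Function('T')(-397)), w) = Add(Add(Pow(Add(115, -239), 2), Pow(-397, 2)), Rational(-272134, 74305)) = Add(Add(Pow(-124, 2), 157609), Rational(-272134, 74305)) = Add(Add(15376, 157609), Rational(-272134, 74305)) = Add(172985, Rational(-272134, 74305)) = Rational(12853378291, 74305)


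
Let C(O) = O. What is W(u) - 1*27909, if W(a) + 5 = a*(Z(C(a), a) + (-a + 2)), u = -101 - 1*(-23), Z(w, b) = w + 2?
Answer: -28226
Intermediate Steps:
Z(w, b) = 2 + w
u = -78 (u = -101 + 23 = -78)
W(a) = -5 + 4*a (W(a) = -5 + a*((2 + a) + (-a + 2)) = -5 + a*((2 + a) + (2 - a)) = -5 + a*4 = -5 + 4*a)
W(u) - 1*27909 = (-5 + 4*(-78)) - 1*27909 = (-5 - 312) - 27909 = -317 - 27909 = -28226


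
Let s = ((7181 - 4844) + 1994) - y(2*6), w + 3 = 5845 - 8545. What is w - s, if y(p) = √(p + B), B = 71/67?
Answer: -7034 + 5*√2345/67 ≈ -7030.4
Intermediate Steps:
B = 71/67 (B = 71*(1/67) = 71/67 ≈ 1.0597)
y(p) = √(71/67 + p) (y(p) = √(p + 71/67) = √(71/67 + p))
w = -2703 (w = -3 + (5845 - 8545) = -3 - 2700 = -2703)
s = 4331 - 5*√2345/67 (s = ((7181 - 4844) + 1994) - √(4757 + 4489*(2*6))/67 = (2337 + 1994) - √(4757 + 4489*12)/67 = 4331 - √(4757 + 53868)/67 = 4331 - √58625/67 = 4331 - 5*√2345/67 ≈ 4327.4)
w - s = -2703 - (4331 - 5*√2345/67) = -2703 + (-4331 + 5*√2345/67) = -7034 + 5*√2345/67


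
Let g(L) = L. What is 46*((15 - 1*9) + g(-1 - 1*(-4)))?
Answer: 414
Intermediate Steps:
46*((15 - 1*9) + g(-1 - 1*(-4))) = 46*((15 - 1*9) + (-1 - 1*(-4))) = 46*((15 - 9) + (-1 + 4)) = 46*(6 + 3) = 46*9 = 414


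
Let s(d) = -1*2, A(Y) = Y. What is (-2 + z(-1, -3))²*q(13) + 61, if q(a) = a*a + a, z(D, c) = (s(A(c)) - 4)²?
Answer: 210453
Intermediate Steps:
s(d) = -2
z(D, c) = 36 (z(D, c) = (-2 - 4)² = (-6)² = 36)
q(a) = a + a² (q(a) = a² + a = a + a²)
(-2 + z(-1, -3))²*q(13) + 61 = (-2 + 36)²*(13*(1 + 13)) + 61 = 34²*(13*14) + 61 = 1156*182 + 61 = 210392 + 61 = 210453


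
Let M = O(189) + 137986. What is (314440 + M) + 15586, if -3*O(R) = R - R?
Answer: 468012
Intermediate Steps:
O(R) = 0 (O(R) = -(R - R)/3 = -⅓*0 = 0)
M = 137986 (M = 0 + 137986 = 137986)
(314440 + M) + 15586 = (314440 + 137986) + 15586 = 452426 + 15586 = 468012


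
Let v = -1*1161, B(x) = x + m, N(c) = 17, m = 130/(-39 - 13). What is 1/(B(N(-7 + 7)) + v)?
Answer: -2/2293 ≈ -0.00087222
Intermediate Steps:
m = -5/2 (m = 130/(-52) = 130*(-1/52) = -5/2 ≈ -2.5000)
B(x) = -5/2 + x (B(x) = x - 5/2 = -5/2 + x)
v = -1161
1/(B(N(-7 + 7)) + v) = 1/((-5/2 + 17) - 1161) = 1/(29/2 - 1161) = 1/(-2293/2) = -2/2293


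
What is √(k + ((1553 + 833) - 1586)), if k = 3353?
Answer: √4153 ≈ 64.444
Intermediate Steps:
√(k + ((1553 + 833) - 1586)) = √(3353 + ((1553 + 833) - 1586)) = √(3353 + (2386 - 1586)) = √(3353 + 800) = √4153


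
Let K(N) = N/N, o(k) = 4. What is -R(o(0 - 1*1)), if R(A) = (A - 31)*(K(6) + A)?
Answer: 135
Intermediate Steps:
K(N) = 1
R(A) = (1 + A)*(-31 + A) (R(A) = (A - 31)*(1 + A) = (-31 + A)*(1 + A) = (1 + A)*(-31 + A))
-R(o(0 - 1*1)) = -(-31 + 4² - 30*4) = -(-31 + 16 - 120) = -1*(-135) = 135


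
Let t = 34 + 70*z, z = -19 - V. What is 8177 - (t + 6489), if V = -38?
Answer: 324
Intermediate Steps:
z = 19 (z = -19 - 1*(-38) = -19 + 38 = 19)
t = 1364 (t = 34 + 70*19 = 34 + 1330 = 1364)
8177 - (t + 6489) = 8177 - (1364 + 6489) = 8177 - 1*7853 = 8177 - 7853 = 324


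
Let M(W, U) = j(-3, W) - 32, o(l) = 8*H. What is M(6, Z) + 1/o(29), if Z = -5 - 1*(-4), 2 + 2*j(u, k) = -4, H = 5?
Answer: -1399/40 ≈ -34.975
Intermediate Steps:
j(u, k) = -3 (j(u, k) = -1 + (½)*(-4) = -1 - 2 = -3)
o(l) = 40 (o(l) = 8*5 = 40)
Z = -1 (Z = -5 + 4 = -1)
M(W, U) = -35 (M(W, U) = -3 - 32 = -35)
M(6, Z) + 1/o(29) = -35 + 1/40 = -1399/40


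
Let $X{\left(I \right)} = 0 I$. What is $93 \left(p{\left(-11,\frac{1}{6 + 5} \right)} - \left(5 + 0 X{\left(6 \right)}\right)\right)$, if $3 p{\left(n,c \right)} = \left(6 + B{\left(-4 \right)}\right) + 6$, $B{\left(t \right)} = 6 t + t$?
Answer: $-961$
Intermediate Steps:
$X{\left(I \right)} = 0$
$B{\left(t \right)} = 7 t$
$p{\left(n,c \right)} = - \frac{16}{3}$ ($p{\left(n,c \right)} = \frac{\left(6 + 7 \left(-4\right)\right) + 6}{3} = \frac{\left(6 - 28\right) + 6}{3} = \frac{-22 + 6}{3} = \frac{1}{3} \left(-16\right) = - \frac{16}{3}$)
$93 \left(p{\left(-11,\frac{1}{6 + 5} \right)} - \left(5 + 0 X{\left(6 \right)}\right)\right) = 93 \left(- \frac{16}{3} + \left(-5 + 0 \cdot 0\right)\right) = 93 \left(- \frac{16}{3} + \left(-5 + 0\right)\right) = 93 \left(- \frac{16}{3} - 5\right) = 93 \left(- \frac{31}{3}\right) = -961$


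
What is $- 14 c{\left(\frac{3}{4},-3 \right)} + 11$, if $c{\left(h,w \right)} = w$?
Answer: $53$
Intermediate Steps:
$- 14 c{\left(\frac{3}{4},-3 \right)} + 11 = \left(-14\right) \left(-3\right) + 11 = 42 + 11 = 53$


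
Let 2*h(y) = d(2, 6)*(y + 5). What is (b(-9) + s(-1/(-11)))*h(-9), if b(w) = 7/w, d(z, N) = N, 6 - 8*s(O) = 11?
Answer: 101/6 ≈ 16.833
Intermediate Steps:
s(O) = -5/8 (s(O) = ¾ - ⅛*11 = ¾ - 11/8 = -5/8)
h(y) = 15 + 3*y (h(y) = (6*(y + 5))/2 = (6*(5 + y))/2 = (30 + 6*y)/2 = 15 + 3*y)
(b(-9) + s(-1/(-11)))*h(-9) = (7/(-9) - 5/8)*(15 + 3*(-9)) = (7*(-⅑) - 5/8)*(15 - 27) = (-7/9 - 5/8)*(-12) = -101/72*(-12) = 101/6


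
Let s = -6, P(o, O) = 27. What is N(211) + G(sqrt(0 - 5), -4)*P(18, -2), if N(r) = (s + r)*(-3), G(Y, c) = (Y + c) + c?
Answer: -831 + 27*I*sqrt(5) ≈ -831.0 + 60.374*I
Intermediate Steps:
G(Y, c) = Y + 2*c
N(r) = 18 - 3*r (N(r) = (-6 + r)*(-3) = 18 - 3*r)
N(211) + G(sqrt(0 - 5), -4)*P(18, -2) = (18 - 3*211) + (sqrt(0 - 5) + 2*(-4))*27 = (18 - 633) + (sqrt(-5) - 8)*27 = -615 + (I*sqrt(5) - 8)*27 = -615 + (-8 + I*sqrt(5))*27 = -615 + (-216 + 27*I*sqrt(5)) = -831 + 27*I*sqrt(5)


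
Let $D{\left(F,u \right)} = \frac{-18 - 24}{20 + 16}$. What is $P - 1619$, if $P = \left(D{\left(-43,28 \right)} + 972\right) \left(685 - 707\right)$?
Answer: $- \frac{68932}{3} \approx -22977.0$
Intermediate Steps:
$D{\left(F,u \right)} = - \frac{7}{6}$ ($D{\left(F,u \right)} = - \frac{42}{36} = \left(-42\right) \frac{1}{36} = - \frac{7}{6}$)
$P = - \frac{64075}{3}$ ($P = \left(- \frac{7}{6} + 972\right) \left(685 - 707\right) = \frac{5825}{6} \left(-22\right) = - \frac{64075}{3} \approx -21358.0$)
$P - 1619 = - \frac{64075}{3} - 1619 = - \frac{68932}{3}$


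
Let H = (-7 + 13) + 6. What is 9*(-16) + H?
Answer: -132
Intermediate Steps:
H = 12 (H = 6 + 6 = 12)
9*(-16) + H = 9*(-16) + 12 = -144 + 12 = -132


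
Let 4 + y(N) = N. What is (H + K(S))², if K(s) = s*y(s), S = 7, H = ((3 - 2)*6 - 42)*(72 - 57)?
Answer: 269361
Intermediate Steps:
H = -540 (H = (1*6 - 42)*15 = (6 - 42)*15 = -36*15 = -540)
y(N) = -4 + N
K(s) = s*(-4 + s)
(H + K(S))² = (-540 + 7*(-4 + 7))² = (-540 + 7*3)² = (-540 + 21)² = (-519)² = 269361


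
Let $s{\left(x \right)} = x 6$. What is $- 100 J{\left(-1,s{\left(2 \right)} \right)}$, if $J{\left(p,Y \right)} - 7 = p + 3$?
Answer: $-900$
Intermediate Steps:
$s{\left(x \right)} = 6 x$
$J{\left(p,Y \right)} = 10 + p$ ($J{\left(p,Y \right)} = 7 + \left(p + 3\right) = 7 + \left(3 + p\right) = 10 + p$)
$- 100 J{\left(-1,s{\left(2 \right)} \right)} = - 100 \left(10 - 1\right) = \left(-100\right) 9 = -900$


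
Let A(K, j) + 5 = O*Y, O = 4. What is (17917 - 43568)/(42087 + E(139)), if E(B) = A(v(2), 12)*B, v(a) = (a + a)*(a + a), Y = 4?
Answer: -25651/43616 ≈ -0.58811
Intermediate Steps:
v(a) = 4*a² (v(a) = (2*a)*(2*a) = 4*a²)
A(K, j) = 11 (A(K, j) = -5 + 4*4 = -5 + 16 = 11)
E(B) = 11*B
(17917 - 43568)/(42087 + E(139)) = (17917 - 43568)/(42087 + 11*139) = -25651/(42087 + 1529) = -25651/43616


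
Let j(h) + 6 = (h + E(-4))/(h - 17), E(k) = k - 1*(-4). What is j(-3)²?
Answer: 13689/400 ≈ 34.222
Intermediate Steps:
E(k) = 4 + k (E(k) = k + 4 = 4 + k)
j(h) = -6 + h/(-17 + h) (j(h) = -6 + (h + (4 - 4))/(h - 17) = -6 + (h + 0)/(-17 + h) = -6 + h/(-17 + h))
j(-3)² = ((102 - 5*(-3))/(-17 - 3))² = ((102 + 15)/(-20))² = (-1/20*117)² = (-117/20)² = 13689/400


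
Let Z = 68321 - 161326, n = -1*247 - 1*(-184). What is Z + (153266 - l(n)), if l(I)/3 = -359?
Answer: 61338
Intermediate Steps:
n = -63 (n = -247 + 184 = -63)
l(I) = -1077 (l(I) = 3*(-359) = -1077)
Z = -93005
Z + (153266 - l(n)) = -93005 + (153266 - 1*(-1077)) = -93005 + (153266 + 1077) = -93005 + 154343 = 61338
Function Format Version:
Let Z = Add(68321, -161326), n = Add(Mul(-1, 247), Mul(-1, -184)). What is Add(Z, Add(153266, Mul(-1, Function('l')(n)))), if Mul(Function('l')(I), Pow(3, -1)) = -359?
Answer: 61338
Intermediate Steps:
n = -63 (n = Add(-247, 184) = -63)
Function('l')(I) = -1077 (Function('l')(I) = Mul(3, -359) = -1077)
Z = -93005
Add(Z, Add(153266, Mul(-1, Function('l')(n)))) = Add(-93005, Add(153266, Mul(-1, -1077))) = Add(-93005, Add(153266, 1077)) = Add(-93005, 154343) = 61338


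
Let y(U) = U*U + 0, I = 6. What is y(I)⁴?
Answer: 1679616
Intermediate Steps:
y(U) = U² (y(U) = U² + 0 = U²)
y(I)⁴ = (6²)⁴ = 36⁴ = 1679616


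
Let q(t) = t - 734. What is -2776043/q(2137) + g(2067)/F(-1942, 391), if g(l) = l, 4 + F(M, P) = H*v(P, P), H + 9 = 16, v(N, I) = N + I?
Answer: -15182055209/7674410 ≈ -1978.3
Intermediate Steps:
v(N, I) = I + N
H = 7 (H = -9 + 16 = 7)
F(M, P) = -4 + 14*P (F(M, P) = -4 + 7*(P + P) = -4 + 7*(2*P) = -4 + 14*P)
q(t) = -734 + t
-2776043/q(2137) + g(2067)/F(-1942, 391) = -2776043/(-734 + 2137) + 2067/(-4 + 14*391) = -2776043/1403 + 2067/(-4 + 5474) = -2776043*1/1403 + 2067/5470 = -2776043/1403 + 2067*(1/5470) = -2776043/1403 + 2067/5470 = -15182055209/7674410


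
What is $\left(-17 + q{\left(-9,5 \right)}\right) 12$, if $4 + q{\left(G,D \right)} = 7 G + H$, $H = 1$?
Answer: $-996$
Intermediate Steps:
$q{\left(G,D \right)} = -3 + 7 G$ ($q{\left(G,D \right)} = -4 + \left(7 G + 1\right) = -4 + \left(1 + 7 G\right) = -3 + 7 G$)
$\left(-17 + q{\left(-9,5 \right)}\right) 12 = \left(-17 + \left(-3 + 7 \left(-9\right)\right)\right) 12 = \left(-17 - 66\right) 12 = \left(-83\right) 12 = -996$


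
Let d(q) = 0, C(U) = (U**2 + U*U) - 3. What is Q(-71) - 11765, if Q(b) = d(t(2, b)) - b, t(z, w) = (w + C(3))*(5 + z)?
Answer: -11694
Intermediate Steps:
C(U) = -3 + 2*U**2 (C(U) = (U**2 + U**2) - 3 = 2*U**2 - 3 = -3 + 2*U**2)
t(z, w) = (5 + z)*(15 + w) (t(z, w) = (w + (-3 + 2*3**2))*(5 + z) = (w + (-3 + 2*9))*(5 + z) = (w + (-3 + 18))*(5 + z) = (w + 15)*(5 + z) = (15 + w)*(5 + z) = (5 + z)*(15 + w))
Q(b) = -b (Q(b) = 0 - b = -b)
Q(-71) - 11765 = -1*(-71) - 11765 = 71 - 11765 = -11694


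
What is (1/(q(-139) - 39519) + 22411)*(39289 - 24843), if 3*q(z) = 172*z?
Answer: 46122944835952/142465 ≈ 3.2375e+8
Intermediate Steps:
q(z) = 172*z/3 (q(z) = (172*z)/3 = 172*z/3)
(1/(q(-139) - 39519) + 22411)*(39289 - 24843) = (1/((172/3)*(-139) - 39519) + 22411)*(39289 - 24843) = (1/(-23908/3 - 39519) + 22411)*14446 = (1/(-142465/3) + 22411)*14446 = (-3/142465 + 22411)*14446 = (3192783112/142465)*14446 = 46122944835952/142465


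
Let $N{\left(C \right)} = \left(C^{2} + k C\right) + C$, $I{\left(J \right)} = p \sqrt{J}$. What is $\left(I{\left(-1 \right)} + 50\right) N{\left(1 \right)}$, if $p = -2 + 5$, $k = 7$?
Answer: $450 + 27 i \approx 450.0 + 27.0 i$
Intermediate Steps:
$p = 3$
$I{\left(J \right)} = 3 \sqrt{J}$
$N{\left(C \right)} = C^{2} + 8 C$ ($N{\left(C \right)} = \left(C^{2} + 7 C\right) + C = C^{2} + 8 C$)
$\left(I{\left(-1 \right)} + 50\right) N{\left(1 \right)} = \left(3 \sqrt{-1} + 50\right) 1 \left(8 + 1\right) = \left(3 i + 50\right) 1 \cdot 9 = \left(50 + 3 i\right) 9 = 450 + 27 i$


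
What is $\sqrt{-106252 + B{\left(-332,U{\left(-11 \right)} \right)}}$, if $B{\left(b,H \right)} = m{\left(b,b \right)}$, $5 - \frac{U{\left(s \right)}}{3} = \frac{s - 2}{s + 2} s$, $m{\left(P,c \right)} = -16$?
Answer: $2 i \sqrt{26567} \approx 325.99 i$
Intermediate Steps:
$U{\left(s \right)} = 15 - \frac{3 s \left(-2 + s\right)}{2 + s}$ ($U{\left(s \right)} = 15 - 3 \frac{s - 2}{s + 2} s = 15 - 3 \frac{-2 + s}{2 + s} s = 15 - 3 \frac{s \left(-2 + s\right)}{2 + s} = 15 - \frac{3 s \left(-2 + s\right)}{2 + s}$)
$B{\left(b,H \right)} = -16$
$\sqrt{-106252 + B{\left(-332,U{\left(-11 \right)} \right)}} = \sqrt{-106252 - 16} = \sqrt{-106268} = 2 i \sqrt{26567}$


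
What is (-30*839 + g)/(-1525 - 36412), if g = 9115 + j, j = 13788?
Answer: 2267/37937 ≈ 0.059757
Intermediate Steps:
g = 22903 (g = 9115 + 13788 = 22903)
(-30*839 + g)/(-1525 - 36412) = (-30*839 + 22903)/(-1525 - 36412) = (-25170 + 22903)/(-37937) = -2267*(-1/37937) = 2267/37937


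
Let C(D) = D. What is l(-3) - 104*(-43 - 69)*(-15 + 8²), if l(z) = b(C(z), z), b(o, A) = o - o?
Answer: 570752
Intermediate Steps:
b(o, A) = 0
l(z) = 0
l(-3) - 104*(-43 - 69)*(-15 + 8²) = 0 - 104*(-43 - 69)*(-15 + 8²) = 0 - (-11648)*(-15 + 64) = 0 - (-11648)*49 = 0 - 104*(-5488) = 0 + 570752 = 570752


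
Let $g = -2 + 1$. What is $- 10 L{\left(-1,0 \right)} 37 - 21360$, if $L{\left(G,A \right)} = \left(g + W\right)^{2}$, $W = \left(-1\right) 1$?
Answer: $-22840$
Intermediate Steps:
$g = -1$
$W = -1$
$L{\left(G,A \right)} = 4$ ($L{\left(G,A \right)} = \left(-1 - 1\right)^{2} = \left(-2\right)^{2} = 4$)
$- 10 L{\left(-1,0 \right)} 37 - 21360 = \left(-10\right) 4 \cdot 37 - 21360 = \left(-40\right) 37 - 21360 = -1480 - 21360 = -22840$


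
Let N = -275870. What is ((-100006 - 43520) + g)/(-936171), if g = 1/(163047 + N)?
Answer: 16193033899/105621620733 ≈ 0.15331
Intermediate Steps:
g = -1/112823 (g = 1/(163047 - 275870) = 1/(-112823) = -1/112823 ≈ -8.8634e-6)
((-100006 - 43520) + g)/(-936171) = ((-100006 - 43520) - 1/112823)/(-936171) = (-143526 - 1/112823)*(-1/936171) = -16193033899/112823*(-1/936171) = 16193033899/105621620733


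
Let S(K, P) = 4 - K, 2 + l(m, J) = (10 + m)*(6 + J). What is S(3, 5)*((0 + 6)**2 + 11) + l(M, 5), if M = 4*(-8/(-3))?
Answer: 817/3 ≈ 272.33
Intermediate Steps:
M = 32/3 (M = 4*(-8*(-1/3)) = 4*(8/3) = 32/3 ≈ 10.667)
l(m, J) = -2 + (6 + J)*(10 + m) (l(m, J) = -2 + (10 + m)*(6 + J) = -2 + (6 + J)*(10 + m))
S(3, 5)*((0 + 6)**2 + 11) + l(M, 5) = (4 - 1*3)*((0 + 6)**2 + 11) + (58 + 6*(32/3) + 10*5 + 5*(32/3)) = (4 - 3)*(6**2 + 11) + (58 + 64 + 50 + 160/3) = 1*(36 + 11) + 676/3 = 1*47 + 676/3 = 47 + 676/3 = 817/3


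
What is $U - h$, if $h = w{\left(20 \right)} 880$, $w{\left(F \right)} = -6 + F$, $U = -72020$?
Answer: $-84340$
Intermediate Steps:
$h = 12320$ ($h = \left(-6 + 20\right) 880 = 14 \cdot 880 = 12320$)
$U - h = -72020 - 12320 = -84340$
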